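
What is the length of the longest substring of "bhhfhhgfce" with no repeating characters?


Input: "bhhfhhgfce"
Sliding window (track last position of each char):
  Position 0 ('b'): window [0,0] length 1 -- new best
  Position 1 ('h'): window [0,1] length 2 -- new best
  Position 2 ('h'): repeat (last at 1), move window start to 2
  Position 2 ('h'): window [2,2] length 1
  Position 3 ('f'): window [2,3] length 2
  Position 4 ('h'): repeat (last at 2), move window start to 3
  Position 4 ('h'): window [3,4] length 2
  Position 5 ('h'): repeat (last at 4), move window start to 5
  Position 5 ('h'): window [5,5] length 1
  Position 6 ('g'): window [5,6] length 2
  Position 7 ('f'): window [5,7] length 3 -- new best
  Position 8 ('c'): window [5,8] length 4 -- new best
  Position 9 ('e'): window [5,9] length 5 -- new best
Longest substring with no repeats: "hgfce" with length 5

5


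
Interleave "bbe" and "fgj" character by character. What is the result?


Interleaving "bbe" and "fgj":
  Position 0: 'b' from first, 'f' from second => "bf"
  Position 1: 'b' from first, 'g' from second => "bg"
  Position 2: 'e' from first, 'j' from second => "ej"
Result: bfbgej

bfbgej


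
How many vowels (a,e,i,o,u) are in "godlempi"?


Input: godlempi
Checking each character:
  'g' at position 0: consonant
  'o' at position 1: vowel (running total: 1)
  'd' at position 2: consonant
  'l' at position 3: consonant
  'e' at position 4: vowel (running total: 2)
  'm' at position 5: consonant
  'p' at position 6: consonant
  'i' at position 7: vowel (running total: 3)
Total vowels: 3

3


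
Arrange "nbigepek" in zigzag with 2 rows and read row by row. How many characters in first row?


Zigzag "nbigepek" into 2 rows:
Placing characters:
  'n' => row 0
  'b' => row 1
  'i' => row 0
  'g' => row 1
  'e' => row 0
  'p' => row 1
  'e' => row 0
  'k' => row 1
Rows:
  Row 0: "niee"
  Row 1: "bgpk"
First row length: 4

4


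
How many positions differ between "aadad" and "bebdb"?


Comparing "aadad" and "bebdb" position by position:
  Position 0: 'a' vs 'b' => DIFFER
  Position 1: 'a' vs 'e' => DIFFER
  Position 2: 'd' vs 'b' => DIFFER
  Position 3: 'a' vs 'd' => DIFFER
  Position 4: 'd' vs 'b' => DIFFER
Positions that differ: 5

5


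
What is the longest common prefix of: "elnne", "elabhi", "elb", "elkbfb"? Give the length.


Words: elnne, elabhi, elb, elkbfb
  Position 0: all 'e' => match
  Position 1: all 'l' => match
  Position 2: ('n', 'a', 'b', 'k') => mismatch, stop
LCP = "el" (length 2)

2


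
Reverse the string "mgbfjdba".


Input: mgbfjdba
Reading characters right to left:
  Position 7: 'a'
  Position 6: 'b'
  Position 5: 'd'
  Position 4: 'j'
  Position 3: 'f'
  Position 2: 'b'
  Position 1: 'g'
  Position 0: 'm'
Reversed: abdjfbgm

abdjfbgm


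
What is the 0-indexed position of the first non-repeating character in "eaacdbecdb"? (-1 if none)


Input: eaacdbecdb
Character frequencies:
  'a': 2
  'b': 2
  'c': 2
  'd': 2
  'e': 2
Scanning left to right for freq == 1:
  Position 0 ('e'): freq=2, skip
  Position 1 ('a'): freq=2, skip
  Position 2 ('a'): freq=2, skip
  Position 3 ('c'): freq=2, skip
  Position 4 ('d'): freq=2, skip
  Position 5 ('b'): freq=2, skip
  Position 6 ('e'): freq=2, skip
  Position 7 ('c'): freq=2, skip
  Position 8 ('d'): freq=2, skip
  Position 9 ('b'): freq=2, skip
  No unique character found => answer = -1

-1


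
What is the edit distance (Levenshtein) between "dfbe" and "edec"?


Computing edit distance: "dfbe" -> "edec"
DP table:
           e    d    e    c
      0    1    2    3    4
  d   1    1    1    2    3
  f   2    2    2    2    3
  b   3    3    3    3    3
  e   4    3    4    3    4
Edit distance = dp[4][4] = 4

4


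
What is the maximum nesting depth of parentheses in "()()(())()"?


Input: "()()(())()"
Tracking depth:
  Position 0 '(': depth becomes 1
  Position 1 ')': depth becomes 0
  Position 2 '(': depth becomes 1
  Position 3 ')': depth becomes 0
  Position 4 '(': depth becomes 1
  Position 5 '(': depth becomes 2
  Position 6 ')': depth becomes 1
  Position 7 ')': depth becomes 0
  Position 8 '(': depth becomes 1
  Position 9 ')': depth becomes 0
Maximum depth reached: 2

2


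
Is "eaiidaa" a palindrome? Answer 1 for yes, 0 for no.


Input: eaiidaa
Reversed: aadiiae
  Compare pos 0 ('e') with pos 6 ('a'): MISMATCH
  Compare pos 1 ('a') with pos 5 ('a'): match
  Compare pos 2 ('i') with pos 4 ('d'): MISMATCH
Result: not a palindrome

0


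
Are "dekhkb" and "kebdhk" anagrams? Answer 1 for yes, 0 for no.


Strings: "dekhkb", "kebdhk"
Sorted first:  bdehkk
Sorted second: bdehkk
Sorted forms match => anagrams

1


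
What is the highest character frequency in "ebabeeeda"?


Input: ebabeeeda
Character counts:
  'a': 2
  'b': 2
  'd': 1
  'e': 4
Maximum frequency: 4

4


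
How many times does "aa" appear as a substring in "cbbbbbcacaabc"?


Searching for "aa" in "cbbbbbcacaabc"
Scanning each position:
  Position 0: "cb" => no
  Position 1: "bb" => no
  Position 2: "bb" => no
  Position 3: "bb" => no
  Position 4: "bb" => no
  Position 5: "bc" => no
  Position 6: "ca" => no
  Position 7: "ac" => no
  Position 8: "ca" => no
  Position 9: "aa" => MATCH
  Position 10: "ab" => no
  Position 11: "bc" => no
Total occurrences: 1

1


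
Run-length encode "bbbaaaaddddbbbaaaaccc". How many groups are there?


Input: bbbaaaaddddbbbaaaaccc
Scanning for consecutive runs:
  Group 1: 'b' x 3 (positions 0-2)
  Group 2: 'a' x 4 (positions 3-6)
  Group 3: 'd' x 4 (positions 7-10)
  Group 4: 'b' x 3 (positions 11-13)
  Group 5: 'a' x 4 (positions 14-17)
  Group 6: 'c' x 3 (positions 18-20)
Total groups: 6

6


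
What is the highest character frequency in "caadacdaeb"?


Input: caadacdaeb
Character counts:
  'a': 4
  'b': 1
  'c': 2
  'd': 2
  'e': 1
Maximum frequency: 4

4


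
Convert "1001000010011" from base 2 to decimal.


Input: "1001000010011" in base 2
Positional expansion:
  Digit '1' (value 1) x 2^12 = 4096
  Digit '0' (value 0) x 2^11 = 0
  Digit '0' (value 0) x 2^10 = 0
  Digit '1' (value 1) x 2^9 = 512
  Digit '0' (value 0) x 2^8 = 0
  Digit '0' (value 0) x 2^7 = 0
  Digit '0' (value 0) x 2^6 = 0
  Digit '0' (value 0) x 2^5 = 0
  Digit '1' (value 1) x 2^4 = 16
  Digit '0' (value 0) x 2^3 = 0
  Digit '0' (value 0) x 2^2 = 0
  Digit '1' (value 1) x 2^1 = 2
  Digit '1' (value 1) x 2^0 = 1
Sum = 4627

4627


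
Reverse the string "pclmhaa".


Input: pclmhaa
Reading characters right to left:
  Position 6: 'a'
  Position 5: 'a'
  Position 4: 'h'
  Position 3: 'm'
  Position 2: 'l'
  Position 1: 'c'
  Position 0: 'p'
Reversed: aahmlcp

aahmlcp


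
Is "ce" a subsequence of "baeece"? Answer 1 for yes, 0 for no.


Check if "ce" is a subsequence of "baeece"
Greedy scan:
  Position 0 ('b'): no match needed
  Position 1 ('a'): no match needed
  Position 2 ('e'): no match needed
  Position 3 ('e'): no match needed
  Position 4 ('c'): matches sub[0] = 'c'
  Position 5 ('e'): matches sub[1] = 'e'
All 2 characters matched => is a subsequence

1


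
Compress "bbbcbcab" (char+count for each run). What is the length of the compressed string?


Input: bbbcbcab
Runs:
  'b' x 3 => "b3"
  'c' x 1 => "c1"
  'b' x 1 => "b1"
  'c' x 1 => "c1"
  'a' x 1 => "a1"
  'b' x 1 => "b1"
Compressed: "b3c1b1c1a1b1"
Compressed length: 12

12


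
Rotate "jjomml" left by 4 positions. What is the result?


Input: "jjomml", rotate left by 4
First 4 characters: "jjom"
Remaining characters: "ml"
Concatenate remaining + first: "ml" + "jjom" = "mljjom"

mljjom


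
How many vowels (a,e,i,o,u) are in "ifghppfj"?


Input: ifghppfj
Checking each character:
  'i' at position 0: vowel (running total: 1)
  'f' at position 1: consonant
  'g' at position 2: consonant
  'h' at position 3: consonant
  'p' at position 4: consonant
  'p' at position 5: consonant
  'f' at position 6: consonant
  'j' at position 7: consonant
Total vowels: 1

1


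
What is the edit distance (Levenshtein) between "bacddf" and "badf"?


Computing edit distance: "bacddf" -> "badf"
DP table:
           b    a    d    f
      0    1    2    3    4
  b   1    0    1    2    3
  a   2    1    0    1    2
  c   3    2    1    1    2
  d   4    3    2    1    2
  d   5    4    3    2    2
  f   6    5    4    3    2
Edit distance = dp[6][4] = 2

2


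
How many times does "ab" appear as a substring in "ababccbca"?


Searching for "ab" in "ababccbca"
Scanning each position:
  Position 0: "ab" => MATCH
  Position 1: "ba" => no
  Position 2: "ab" => MATCH
  Position 3: "bc" => no
  Position 4: "cc" => no
  Position 5: "cb" => no
  Position 6: "bc" => no
  Position 7: "ca" => no
Total occurrences: 2

2


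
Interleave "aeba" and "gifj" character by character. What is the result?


Interleaving "aeba" and "gifj":
  Position 0: 'a' from first, 'g' from second => "ag"
  Position 1: 'e' from first, 'i' from second => "ei"
  Position 2: 'b' from first, 'f' from second => "bf"
  Position 3: 'a' from first, 'j' from second => "aj"
Result: ageibfaj

ageibfaj


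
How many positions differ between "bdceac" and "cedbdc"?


Comparing "bdceac" and "cedbdc" position by position:
  Position 0: 'b' vs 'c' => DIFFER
  Position 1: 'd' vs 'e' => DIFFER
  Position 2: 'c' vs 'd' => DIFFER
  Position 3: 'e' vs 'b' => DIFFER
  Position 4: 'a' vs 'd' => DIFFER
  Position 5: 'c' vs 'c' => same
Positions that differ: 5

5


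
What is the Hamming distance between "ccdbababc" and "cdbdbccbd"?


Comparing "ccdbababc" and "cdbdbccbd" position by position:
  Position 0: 'c' vs 'c' => same
  Position 1: 'c' vs 'd' => differ
  Position 2: 'd' vs 'b' => differ
  Position 3: 'b' vs 'd' => differ
  Position 4: 'a' vs 'b' => differ
  Position 5: 'b' vs 'c' => differ
  Position 6: 'a' vs 'c' => differ
  Position 7: 'b' vs 'b' => same
  Position 8: 'c' vs 'd' => differ
Total differences (Hamming distance): 7

7


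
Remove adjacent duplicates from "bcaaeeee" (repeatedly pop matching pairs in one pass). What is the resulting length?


Input: bcaaeeee
Stack-based adjacent duplicate removal:
  Read 'b': push. Stack: b
  Read 'c': push. Stack: bc
  Read 'a': push. Stack: bca
  Read 'a': matches stack top 'a' => pop. Stack: bc
  Read 'e': push. Stack: bce
  Read 'e': matches stack top 'e' => pop. Stack: bc
  Read 'e': push. Stack: bce
  Read 'e': matches stack top 'e' => pop. Stack: bc
Final stack: "bc" (length 2)

2


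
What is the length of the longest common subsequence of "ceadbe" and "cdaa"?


LCS of "ceadbe" and "cdaa"
DP table:
           c    d    a    a
      0    0    0    0    0
  c   0    1    1    1    1
  e   0    1    1    1    1
  a   0    1    1    2    2
  d   0    1    2    2    2
  b   0    1    2    2    2
  e   0    1    2    2    2
LCS length = dp[6][4] = 2

2


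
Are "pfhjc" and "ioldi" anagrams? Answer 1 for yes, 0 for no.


Strings: "pfhjc", "ioldi"
Sorted first:  cfhjp
Sorted second: diilo
Differ at position 0: 'c' vs 'd' => not anagrams

0


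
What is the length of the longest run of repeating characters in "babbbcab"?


Input: "babbbcab"
Scanning for longest run:
  Position 1 ('a'): new char, reset run to 1
  Position 2 ('b'): new char, reset run to 1
  Position 3 ('b'): continues run of 'b', length=2
  Position 4 ('b'): continues run of 'b', length=3
  Position 5 ('c'): new char, reset run to 1
  Position 6 ('a'): new char, reset run to 1
  Position 7 ('b'): new char, reset run to 1
Longest run: 'b' with length 3

3


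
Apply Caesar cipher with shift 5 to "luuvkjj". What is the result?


Caesar cipher: shift "luuvkjj" by 5
  'l' (pos 11) + 5 = pos 16 = 'q'
  'u' (pos 20) + 5 = pos 25 = 'z'
  'u' (pos 20) + 5 = pos 25 = 'z'
  'v' (pos 21) + 5 = pos 0 = 'a'
  'k' (pos 10) + 5 = pos 15 = 'p'
  'j' (pos 9) + 5 = pos 14 = 'o'
  'j' (pos 9) + 5 = pos 14 = 'o'
Result: qzzapoo

qzzapoo


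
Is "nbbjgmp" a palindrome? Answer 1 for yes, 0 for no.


Input: nbbjgmp
Reversed: pmgjbbn
  Compare pos 0 ('n') with pos 6 ('p'): MISMATCH
  Compare pos 1 ('b') with pos 5 ('m'): MISMATCH
  Compare pos 2 ('b') with pos 4 ('g'): MISMATCH
Result: not a palindrome

0


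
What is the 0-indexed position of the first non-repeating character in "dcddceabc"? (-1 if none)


Input: dcddceabc
Character frequencies:
  'a': 1
  'b': 1
  'c': 3
  'd': 3
  'e': 1
Scanning left to right for freq == 1:
  Position 0 ('d'): freq=3, skip
  Position 1 ('c'): freq=3, skip
  Position 2 ('d'): freq=3, skip
  Position 3 ('d'): freq=3, skip
  Position 4 ('c'): freq=3, skip
  Position 5 ('e'): unique! => answer = 5

5


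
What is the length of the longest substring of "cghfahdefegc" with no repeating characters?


Input: "cghfahdefegc"
Sliding window (track last position of each char):
  Position 0 ('c'): window [0,0] length 1 -- new best
  Position 1 ('g'): window [0,1] length 2 -- new best
  Position 2 ('h'): window [0,2] length 3 -- new best
  Position 3 ('f'): window [0,3] length 4 -- new best
  Position 4 ('a'): window [0,4] length 5 -- new best
  Position 5 ('h'): repeat (last at 2), move window start to 3
  Position 5 ('h'): window [3,5] length 3
  Position 6 ('d'): window [3,6] length 4
  Position 7 ('e'): window [3,7] length 5
  Position 8 ('f'): repeat (last at 3), move window start to 4
  Position 8 ('f'): window [4,8] length 5
  Position 9 ('e'): repeat (last at 7), move window start to 8
  Position 9 ('e'): window [8,9] length 2
  Position 10 ('g'): window [8,10] length 3
  Position 11 ('c'): window [8,11] length 4
Longest substring with no repeats: "cghfa" with length 5

5


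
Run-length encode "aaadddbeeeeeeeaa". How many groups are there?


Input: aaadddbeeeeeeeaa
Scanning for consecutive runs:
  Group 1: 'a' x 3 (positions 0-2)
  Group 2: 'd' x 3 (positions 3-5)
  Group 3: 'b' x 1 (positions 6-6)
  Group 4: 'e' x 7 (positions 7-13)
  Group 5: 'a' x 2 (positions 14-15)
Total groups: 5

5


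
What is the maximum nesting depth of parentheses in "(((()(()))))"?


Input: "(((()(()))))"
Tracking depth:
  Position 0 '(': depth becomes 1
  Position 1 '(': depth becomes 2
  Position 2 '(': depth becomes 3
  Position 3 '(': depth becomes 4
  Position 4 ')': depth becomes 3
  Position 5 '(': depth becomes 4
  Position 6 '(': depth becomes 5
  Position 7 ')': depth becomes 4
  Position 8 ')': depth becomes 3
  Position 9 ')': depth becomes 2
  Position 10 ')': depth becomes 1
  Position 11 ')': depth becomes 0
Maximum depth reached: 5

5


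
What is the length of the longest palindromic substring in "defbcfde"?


Input: "defbcfde"
Checking substrings for palindromes:
  No multi-char palindromic substrings found
Longest palindromic substring: "d" with length 1

1


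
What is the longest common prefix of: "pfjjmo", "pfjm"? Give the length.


Words: pfjjmo, pfjm
  Position 0: all 'p' => match
  Position 1: all 'f' => match
  Position 2: all 'j' => match
  Position 3: ('j', 'm') => mismatch, stop
LCP = "pfj" (length 3)

3


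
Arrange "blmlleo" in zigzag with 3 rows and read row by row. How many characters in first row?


Zigzag "blmlleo" into 3 rows:
Placing characters:
  'b' => row 0
  'l' => row 1
  'm' => row 2
  'l' => row 1
  'l' => row 0
  'e' => row 1
  'o' => row 2
Rows:
  Row 0: "bl"
  Row 1: "lle"
  Row 2: "mo"
First row length: 2

2


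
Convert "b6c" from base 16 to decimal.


Input: "b6c" in base 16
Positional expansion:
  Digit 'b' (value 11) x 16^2 = 2816
  Digit '6' (value 6) x 16^1 = 96
  Digit 'c' (value 12) x 16^0 = 12
Sum = 2924

2924


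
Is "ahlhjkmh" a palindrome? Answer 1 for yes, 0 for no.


Input: ahlhjkmh
Reversed: hmkjhlha
  Compare pos 0 ('a') with pos 7 ('h'): MISMATCH
  Compare pos 1 ('h') with pos 6 ('m'): MISMATCH
  Compare pos 2 ('l') with pos 5 ('k'): MISMATCH
  Compare pos 3 ('h') with pos 4 ('j'): MISMATCH
Result: not a palindrome

0


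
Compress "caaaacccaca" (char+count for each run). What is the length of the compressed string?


Input: caaaacccaca
Runs:
  'c' x 1 => "c1"
  'a' x 4 => "a4"
  'c' x 3 => "c3"
  'a' x 1 => "a1"
  'c' x 1 => "c1"
  'a' x 1 => "a1"
Compressed: "c1a4c3a1c1a1"
Compressed length: 12

12


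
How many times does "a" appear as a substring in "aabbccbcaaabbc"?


Searching for "a" in "aabbccbcaaabbc"
Scanning each position:
  Position 0: "a" => MATCH
  Position 1: "a" => MATCH
  Position 2: "b" => no
  Position 3: "b" => no
  Position 4: "c" => no
  Position 5: "c" => no
  Position 6: "b" => no
  Position 7: "c" => no
  Position 8: "a" => MATCH
  Position 9: "a" => MATCH
  Position 10: "a" => MATCH
  Position 11: "b" => no
  Position 12: "b" => no
  Position 13: "c" => no
Total occurrences: 5

5


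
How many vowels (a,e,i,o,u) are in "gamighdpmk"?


Input: gamighdpmk
Checking each character:
  'g' at position 0: consonant
  'a' at position 1: vowel (running total: 1)
  'm' at position 2: consonant
  'i' at position 3: vowel (running total: 2)
  'g' at position 4: consonant
  'h' at position 5: consonant
  'd' at position 6: consonant
  'p' at position 7: consonant
  'm' at position 8: consonant
  'k' at position 9: consonant
Total vowels: 2

2


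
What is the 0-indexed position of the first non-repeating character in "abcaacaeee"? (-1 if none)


Input: abcaacaeee
Character frequencies:
  'a': 4
  'b': 1
  'c': 2
  'e': 3
Scanning left to right for freq == 1:
  Position 0 ('a'): freq=4, skip
  Position 1 ('b'): unique! => answer = 1

1


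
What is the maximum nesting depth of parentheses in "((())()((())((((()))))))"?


Input: "((())()((())((((()))))))"
Tracking depth:
  Position 0 '(': depth becomes 1
  Position 1 '(': depth becomes 2
  Position 2 '(': depth becomes 3
  Position 3 ')': depth becomes 2
  Position 4 ')': depth becomes 1
  Position 5 '(': depth becomes 2
  Position 6 ')': depth becomes 1
  Position 7 '(': depth becomes 2
  Position 8 '(': depth becomes 3
  Position 9 '(': depth becomes 4
  Position 10 ')': depth becomes 3
  Position 11 ')': depth becomes 2
  Position 12 '(': depth becomes 3
  Position 13 '(': depth becomes 4
  Position 14 '(': depth becomes 5
  Position 15 '(': depth becomes 6
  Position 16 '(': depth becomes 7
  Position 17 ')': depth becomes 6
  Position 18 ')': depth becomes 5
  Position 19 ')': depth becomes 4
  Position 20 ')': depth becomes 3
  Position 21 ')': depth becomes 2
  Position 22 ')': depth becomes 1
  Position 23 ')': depth becomes 0
Maximum depth reached: 7

7


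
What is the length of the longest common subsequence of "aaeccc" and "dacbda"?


LCS of "aaeccc" and "dacbda"
DP table:
           d    a    c    b    d    a
      0    0    0    0    0    0    0
  a   0    0    1    1    1    1    1
  a   0    0    1    1    1    1    2
  e   0    0    1    1    1    1    2
  c   0    0    1    2    2    2    2
  c   0    0    1    2    2    2    2
  c   0    0    1    2    2    2    2
LCS length = dp[6][6] = 2

2


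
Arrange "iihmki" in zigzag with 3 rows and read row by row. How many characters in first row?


Zigzag "iihmki" into 3 rows:
Placing characters:
  'i' => row 0
  'i' => row 1
  'h' => row 2
  'm' => row 1
  'k' => row 0
  'i' => row 1
Rows:
  Row 0: "ik"
  Row 1: "imi"
  Row 2: "h"
First row length: 2

2


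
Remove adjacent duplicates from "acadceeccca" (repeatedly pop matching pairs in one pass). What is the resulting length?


Input: acadceeccca
Stack-based adjacent duplicate removal:
  Read 'a': push. Stack: a
  Read 'c': push. Stack: ac
  Read 'a': push. Stack: aca
  Read 'd': push. Stack: acad
  Read 'c': push. Stack: acadc
  Read 'e': push. Stack: acadce
  Read 'e': matches stack top 'e' => pop. Stack: acadc
  Read 'c': matches stack top 'c' => pop. Stack: acad
  Read 'c': push. Stack: acadc
  Read 'c': matches stack top 'c' => pop. Stack: acad
  Read 'a': push. Stack: acada
Final stack: "acada" (length 5)

5


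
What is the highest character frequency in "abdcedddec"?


Input: abdcedddec
Character counts:
  'a': 1
  'b': 1
  'c': 2
  'd': 4
  'e': 2
Maximum frequency: 4

4


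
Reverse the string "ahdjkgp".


Input: ahdjkgp
Reading characters right to left:
  Position 6: 'p'
  Position 5: 'g'
  Position 4: 'k'
  Position 3: 'j'
  Position 2: 'd'
  Position 1: 'h'
  Position 0: 'a'
Reversed: pgkjdha

pgkjdha


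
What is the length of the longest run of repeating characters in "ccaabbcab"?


Input: "ccaabbcab"
Scanning for longest run:
  Position 1 ('c'): continues run of 'c', length=2
  Position 2 ('a'): new char, reset run to 1
  Position 3 ('a'): continues run of 'a', length=2
  Position 4 ('b'): new char, reset run to 1
  Position 5 ('b'): continues run of 'b', length=2
  Position 6 ('c'): new char, reset run to 1
  Position 7 ('a'): new char, reset run to 1
  Position 8 ('b'): new char, reset run to 1
Longest run: 'c' with length 2

2


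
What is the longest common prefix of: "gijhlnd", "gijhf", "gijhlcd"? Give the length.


Words: gijhlnd, gijhf, gijhlcd
  Position 0: all 'g' => match
  Position 1: all 'i' => match
  Position 2: all 'j' => match
  Position 3: all 'h' => match
  Position 4: ('l', 'f', 'l') => mismatch, stop
LCP = "gijh" (length 4)

4


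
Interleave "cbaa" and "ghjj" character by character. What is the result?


Interleaving "cbaa" and "ghjj":
  Position 0: 'c' from first, 'g' from second => "cg"
  Position 1: 'b' from first, 'h' from second => "bh"
  Position 2: 'a' from first, 'j' from second => "aj"
  Position 3: 'a' from first, 'j' from second => "aj"
Result: cgbhajaj

cgbhajaj


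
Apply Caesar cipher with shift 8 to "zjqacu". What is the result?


Caesar cipher: shift "zjqacu" by 8
  'z' (pos 25) + 8 = pos 7 = 'h'
  'j' (pos 9) + 8 = pos 17 = 'r'
  'q' (pos 16) + 8 = pos 24 = 'y'
  'a' (pos 0) + 8 = pos 8 = 'i'
  'c' (pos 2) + 8 = pos 10 = 'k'
  'u' (pos 20) + 8 = pos 2 = 'c'
Result: hryikc

hryikc


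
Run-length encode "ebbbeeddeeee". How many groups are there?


Input: ebbbeeddeeee
Scanning for consecutive runs:
  Group 1: 'e' x 1 (positions 0-0)
  Group 2: 'b' x 3 (positions 1-3)
  Group 3: 'e' x 2 (positions 4-5)
  Group 4: 'd' x 2 (positions 6-7)
  Group 5: 'e' x 4 (positions 8-11)
Total groups: 5

5


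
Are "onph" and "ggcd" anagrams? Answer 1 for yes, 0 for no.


Strings: "onph", "ggcd"
Sorted first:  hnop
Sorted second: cdgg
Differ at position 0: 'h' vs 'c' => not anagrams

0


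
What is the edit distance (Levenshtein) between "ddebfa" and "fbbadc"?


Computing edit distance: "ddebfa" -> "fbbadc"
DP table:
           f    b    b    a    d    c
      0    1    2    3    4    5    6
  d   1    1    2    3    4    4    5
  d   2    2    2    3    4    4    5
  e   3    3    3    3    4    5    5
  b   4    4    3    3    4    5    6
  f   5    4    4    4    4    5    6
  a   6    5    5    5    4    5    6
Edit distance = dp[6][6] = 6

6


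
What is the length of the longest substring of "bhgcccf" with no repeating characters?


Input: "bhgcccf"
Sliding window (track last position of each char):
  Position 0 ('b'): window [0,0] length 1 -- new best
  Position 1 ('h'): window [0,1] length 2 -- new best
  Position 2 ('g'): window [0,2] length 3 -- new best
  Position 3 ('c'): window [0,3] length 4 -- new best
  Position 4 ('c'): repeat (last at 3), move window start to 4
  Position 4 ('c'): window [4,4] length 1
  Position 5 ('c'): repeat (last at 4), move window start to 5
  Position 5 ('c'): window [5,5] length 1
  Position 6 ('f'): window [5,6] length 2
Longest substring with no repeats: "bhgc" with length 4

4


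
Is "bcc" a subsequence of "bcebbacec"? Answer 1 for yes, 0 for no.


Check if "bcc" is a subsequence of "bcebbacec"
Greedy scan:
  Position 0 ('b'): matches sub[0] = 'b'
  Position 1 ('c'): matches sub[1] = 'c'
  Position 2 ('e'): no match needed
  Position 3 ('b'): no match needed
  Position 4 ('b'): no match needed
  Position 5 ('a'): no match needed
  Position 6 ('c'): matches sub[2] = 'c'
  Position 7 ('e'): no match needed
  Position 8 ('c'): no match needed
All 3 characters matched => is a subsequence

1


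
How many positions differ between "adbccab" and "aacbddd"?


Comparing "adbccab" and "aacbddd" position by position:
  Position 0: 'a' vs 'a' => same
  Position 1: 'd' vs 'a' => DIFFER
  Position 2: 'b' vs 'c' => DIFFER
  Position 3: 'c' vs 'b' => DIFFER
  Position 4: 'c' vs 'd' => DIFFER
  Position 5: 'a' vs 'd' => DIFFER
  Position 6: 'b' vs 'd' => DIFFER
Positions that differ: 6

6


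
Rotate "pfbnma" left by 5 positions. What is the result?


Input: "pfbnma", rotate left by 5
First 5 characters: "pfbnm"
Remaining characters: "a"
Concatenate remaining + first: "a" + "pfbnm" = "apfbnm"

apfbnm


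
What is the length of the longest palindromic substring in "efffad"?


Input: "efffad"
Checking substrings for palindromes:
  [1:4] "fff" (len 3) => palindrome
  [1:3] "ff" (len 2) => palindrome
  [2:4] "ff" (len 2) => palindrome
Longest palindromic substring: "fff" with length 3

3


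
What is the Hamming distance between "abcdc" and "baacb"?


Comparing "abcdc" and "baacb" position by position:
  Position 0: 'a' vs 'b' => differ
  Position 1: 'b' vs 'a' => differ
  Position 2: 'c' vs 'a' => differ
  Position 3: 'd' vs 'c' => differ
  Position 4: 'c' vs 'b' => differ
Total differences (Hamming distance): 5

5


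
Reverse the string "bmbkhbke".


Input: bmbkhbke
Reading characters right to left:
  Position 7: 'e'
  Position 6: 'k'
  Position 5: 'b'
  Position 4: 'h'
  Position 3: 'k'
  Position 2: 'b'
  Position 1: 'm'
  Position 0: 'b'
Reversed: ekbhkbmb

ekbhkbmb


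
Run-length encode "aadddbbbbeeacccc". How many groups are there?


Input: aadddbbbbeeacccc
Scanning for consecutive runs:
  Group 1: 'a' x 2 (positions 0-1)
  Group 2: 'd' x 3 (positions 2-4)
  Group 3: 'b' x 4 (positions 5-8)
  Group 4: 'e' x 2 (positions 9-10)
  Group 5: 'a' x 1 (positions 11-11)
  Group 6: 'c' x 4 (positions 12-15)
Total groups: 6

6


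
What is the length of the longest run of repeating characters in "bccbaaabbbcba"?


Input: "bccbaaabbbcba"
Scanning for longest run:
  Position 1 ('c'): new char, reset run to 1
  Position 2 ('c'): continues run of 'c', length=2
  Position 3 ('b'): new char, reset run to 1
  Position 4 ('a'): new char, reset run to 1
  Position 5 ('a'): continues run of 'a', length=2
  Position 6 ('a'): continues run of 'a', length=3
  Position 7 ('b'): new char, reset run to 1
  Position 8 ('b'): continues run of 'b', length=2
  Position 9 ('b'): continues run of 'b', length=3
  Position 10 ('c'): new char, reset run to 1
  Position 11 ('b'): new char, reset run to 1
  Position 12 ('a'): new char, reset run to 1
Longest run: 'a' with length 3

3


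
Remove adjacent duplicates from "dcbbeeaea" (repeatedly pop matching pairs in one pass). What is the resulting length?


Input: dcbbeeaea
Stack-based adjacent duplicate removal:
  Read 'd': push. Stack: d
  Read 'c': push. Stack: dc
  Read 'b': push. Stack: dcb
  Read 'b': matches stack top 'b' => pop. Stack: dc
  Read 'e': push. Stack: dce
  Read 'e': matches stack top 'e' => pop. Stack: dc
  Read 'a': push. Stack: dca
  Read 'e': push. Stack: dcae
  Read 'a': push. Stack: dcaea
Final stack: "dcaea" (length 5)

5


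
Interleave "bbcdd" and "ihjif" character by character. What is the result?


Interleaving "bbcdd" and "ihjif":
  Position 0: 'b' from first, 'i' from second => "bi"
  Position 1: 'b' from first, 'h' from second => "bh"
  Position 2: 'c' from first, 'j' from second => "cj"
  Position 3: 'd' from first, 'i' from second => "di"
  Position 4: 'd' from first, 'f' from second => "df"
Result: bibhcjdidf

bibhcjdidf


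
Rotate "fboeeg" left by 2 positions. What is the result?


Input: "fboeeg", rotate left by 2
First 2 characters: "fb"
Remaining characters: "oeeg"
Concatenate remaining + first: "oeeg" + "fb" = "oeegfb"

oeegfb


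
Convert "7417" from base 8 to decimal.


Input: "7417" in base 8
Positional expansion:
  Digit '7' (value 7) x 8^3 = 3584
  Digit '4' (value 4) x 8^2 = 256
  Digit '1' (value 1) x 8^1 = 8
  Digit '7' (value 7) x 8^0 = 7
Sum = 3855

3855


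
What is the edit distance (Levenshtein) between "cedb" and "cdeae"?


Computing edit distance: "cedb" -> "cdeae"
DP table:
           c    d    e    a    e
      0    1    2    3    4    5
  c   1    0    1    2    3    4
  e   2    1    1    1    2    3
  d   3    2    1    2    2    3
  b   4    3    2    2    3    3
Edit distance = dp[4][5] = 3

3


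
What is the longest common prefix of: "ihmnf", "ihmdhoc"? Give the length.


Words: ihmnf, ihmdhoc
  Position 0: all 'i' => match
  Position 1: all 'h' => match
  Position 2: all 'm' => match
  Position 3: ('n', 'd') => mismatch, stop
LCP = "ihm" (length 3)

3


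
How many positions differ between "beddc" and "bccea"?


Comparing "beddc" and "bccea" position by position:
  Position 0: 'b' vs 'b' => same
  Position 1: 'e' vs 'c' => DIFFER
  Position 2: 'd' vs 'c' => DIFFER
  Position 3: 'd' vs 'e' => DIFFER
  Position 4: 'c' vs 'a' => DIFFER
Positions that differ: 4

4


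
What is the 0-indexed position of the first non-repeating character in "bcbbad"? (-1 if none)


Input: bcbbad
Character frequencies:
  'a': 1
  'b': 3
  'c': 1
  'd': 1
Scanning left to right for freq == 1:
  Position 0 ('b'): freq=3, skip
  Position 1 ('c'): unique! => answer = 1

1


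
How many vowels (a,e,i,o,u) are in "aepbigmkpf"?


Input: aepbigmkpf
Checking each character:
  'a' at position 0: vowel (running total: 1)
  'e' at position 1: vowel (running total: 2)
  'p' at position 2: consonant
  'b' at position 3: consonant
  'i' at position 4: vowel (running total: 3)
  'g' at position 5: consonant
  'm' at position 6: consonant
  'k' at position 7: consonant
  'p' at position 8: consonant
  'f' at position 9: consonant
Total vowels: 3

3


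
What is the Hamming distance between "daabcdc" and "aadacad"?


Comparing "daabcdc" and "aadacad" position by position:
  Position 0: 'd' vs 'a' => differ
  Position 1: 'a' vs 'a' => same
  Position 2: 'a' vs 'd' => differ
  Position 3: 'b' vs 'a' => differ
  Position 4: 'c' vs 'c' => same
  Position 5: 'd' vs 'a' => differ
  Position 6: 'c' vs 'd' => differ
Total differences (Hamming distance): 5

5


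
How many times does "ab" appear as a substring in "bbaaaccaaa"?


Searching for "ab" in "bbaaaccaaa"
Scanning each position:
  Position 0: "bb" => no
  Position 1: "ba" => no
  Position 2: "aa" => no
  Position 3: "aa" => no
  Position 4: "ac" => no
  Position 5: "cc" => no
  Position 6: "ca" => no
  Position 7: "aa" => no
  Position 8: "aa" => no
Total occurrences: 0

0


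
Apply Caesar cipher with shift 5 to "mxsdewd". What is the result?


Caesar cipher: shift "mxsdewd" by 5
  'm' (pos 12) + 5 = pos 17 = 'r'
  'x' (pos 23) + 5 = pos 2 = 'c'
  's' (pos 18) + 5 = pos 23 = 'x'
  'd' (pos 3) + 5 = pos 8 = 'i'
  'e' (pos 4) + 5 = pos 9 = 'j'
  'w' (pos 22) + 5 = pos 1 = 'b'
  'd' (pos 3) + 5 = pos 8 = 'i'
Result: rcxijbi

rcxijbi


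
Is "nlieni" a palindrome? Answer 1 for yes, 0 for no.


Input: nlieni
Reversed: ineiln
  Compare pos 0 ('n') with pos 5 ('i'): MISMATCH
  Compare pos 1 ('l') with pos 4 ('n'): MISMATCH
  Compare pos 2 ('i') with pos 3 ('e'): MISMATCH
Result: not a palindrome

0


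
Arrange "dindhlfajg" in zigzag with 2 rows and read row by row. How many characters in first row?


Zigzag "dindhlfajg" into 2 rows:
Placing characters:
  'd' => row 0
  'i' => row 1
  'n' => row 0
  'd' => row 1
  'h' => row 0
  'l' => row 1
  'f' => row 0
  'a' => row 1
  'j' => row 0
  'g' => row 1
Rows:
  Row 0: "dnhfj"
  Row 1: "idlag"
First row length: 5

5


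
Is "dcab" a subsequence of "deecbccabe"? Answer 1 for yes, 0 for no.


Check if "dcab" is a subsequence of "deecbccabe"
Greedy scan:
  Position 0 ('d'): matches sub[0] = 'd'
  Position 1 ('e'): no match needed
  Position 2 ('e'): no match needed
  Position 3 ('c'): matches sub[1] = 'c'
  Position 4 ('b'): no match needed
  Position 5 ('c'): no match needed
  Position 6 ('c'): no match needed
  Position 7 ('a'): matches sub[2] = 'a'
  Position 8 ('b'): matches sub[3] = 'b'
  Position 9 ('e'): no match needed
All 4 characters matched => is a subsequence

1


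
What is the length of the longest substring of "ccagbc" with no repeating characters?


Input: "ccagbc"
Sliding window (track last position of each char):
  Position 0 ('c'): window [0,0] length 1 -- new best
  Position 1 ('c'): repeat (last at 0), move window start to 1
  Position 1 ('c'): window [1,1] length 1
  Position 2 ('a'): window [1,2] length 2 -- new best
  Position 3 ('g'): window [1,3] length 3 -- new best
  Position 4 ('b'): window [1,4] length 4 -- new best
  Position 5 ('c'): repeat (last at 1), move window start to 2
  Position 5 ('c'): window [2,5] length 4
Longest substring with no repeats: "cagb" with length 4

4


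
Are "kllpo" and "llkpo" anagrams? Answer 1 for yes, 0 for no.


Strings: "kllpo", "llkpo"
Sorted first:  kllop
Sorted second: kllop
Sorted forms match => anagrams

1


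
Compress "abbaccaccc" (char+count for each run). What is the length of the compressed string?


Input: abbaccaccc
Runs:
  'a' x 1 => "a1"
  'b' x 2 => "b2"
  'a' x 1 => "a1"
  'c' x 2 => "c2"
  'a' x 1 => "a1"
  'c' x 3 => "c3"
Compressed: "a1b2a1c2a1c3"
Compressed length: 12

12


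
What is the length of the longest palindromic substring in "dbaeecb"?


Input: "dbaeecb"
Checking substrings for palindromes:
  [3:5] "ee" (len 2) => palindrome
Longest palindromic substring: "ee" with length 2

2


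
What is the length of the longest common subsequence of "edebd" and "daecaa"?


LCS of "edebd" and "daecaa"
DP table:
           d    a    e    c    a    a
      0    0    0    0    0    0    0
  e   0    0    0    1    1    1    1
  d   0    1    1    1    1    1    1
  e   0    1    1    2    2    2    2
  b   0    1    1    2    2    2    2
  d   0    1    1    2    2    2    2
LCS length = dp[5][6] = 2

2


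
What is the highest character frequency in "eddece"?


Input: eddece
Character counts:
  'c': 1
  'd': 2
  'e': 3
Maximum frequency: 3

3


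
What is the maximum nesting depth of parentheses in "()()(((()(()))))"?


Input: "()()(((()(()))))"
Tracking depth:
  Position 0 '(': depth becomes 1
  Position 1 ')': depth becomes 0
  Position 2 '(': depth becomes 1
  Position 3 ')': depth becomes 0
  Position 4 '(': depth becomes 1
  Position 5 '(': depth becomes 2
  Position 6 '(': depth becomes 3
  Position 7 '(': depth becomes 4
  Position 8 ')': depth becomes 3
  Position 9 '(': depth becomes 4
  Position 10 '(': depth becomes 5
  Position 11 ')': depth becomes 4
  Position 12 ')': depth becomes 3
  Position 13 ')': depth becomes 2
  Position 14 ')': depth becomes 1
  Position 15 ')': depth becomes 0
Maximum depth reached: 5

5


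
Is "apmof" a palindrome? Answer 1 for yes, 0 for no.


Input: apmof
Reversed: fompa
  Compare pos 0 ('a') with pos 4 ('f'): MISMATCH
  Compare pos 1 ('p') with pos 3 ('o'): MISMATCH
Result: not a palindrome

0


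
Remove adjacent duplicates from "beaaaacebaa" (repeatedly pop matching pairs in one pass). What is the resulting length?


Input: beaaaacebaa
Stack-based adjacent duplicate removal:
  Read 'b': push. Stack: b
  Read 'e': push. Stack: be
  Read 'a': push. Stack: bea
  Read 'a': matches stack top 'a' => pop. Stack: be
  Read 'a': push. Stack: bea
  Read 'a': matches stack top 'a' => pop. Stack: be
  Read 'c': push. Stack: bec
  Read 'e': push. Stack: bece
  Read 'b': push. Stack: beceb
  Read 'a': push. Stack: beceba
  Read 'a': matches stack top 'a' => pop. Stack: beceb
Final stack: "beceb" (length 5)

5


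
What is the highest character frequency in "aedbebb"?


Input: aedbebb
Character counts:
  'a': 1
  'b': 3
  'd': 1
  'e': 2
Maximum frequency: 3

3


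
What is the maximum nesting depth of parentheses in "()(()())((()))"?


Input: "()(()())((()))"
Tracking depth:
  Position 0 '(': depth becomes 1
  Position 1 ')': depth becomes 0
  Position 2 '(': depth becomes 1
  Position 3 '(': depth becomes 2
  Position 4 ')': depth becomes 1
  Position 5 '(': depth becomes 2
  Position 6 ')': depth becomes 1
  Position 7 ')': depth becomes 0
  Position 8 '(': depth becomes 1
  Position 9 '(': depth becomes 2
  Position 10 '(': depth becomes 3
  Position 11 ')': depth becomes 2
  Position 12 ')': depth becomes 1
  Position 13 ')': depth becomes 0
Maximum depth reached: 3

3


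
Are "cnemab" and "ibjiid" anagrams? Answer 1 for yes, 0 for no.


Strings: "cnemab", "ibjiid"
Sorted first:  abcemn
Sorted second: bdiiij
Differ at position 0: 'a' vs 'b' => not anagrams

0


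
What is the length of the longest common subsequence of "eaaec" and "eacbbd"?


LCS of "eaaec" and "eacbbd"
DP table:
           e    a    c    b    b    d
      0    0    0    0    0    0    0
  e   0    1    1    1    1    1    1
  a   0    1    2    2    2    2    2
  a   0    1    2    2    2    2    2
  e   0    1    2    2    2    2    2
  c   0    1    2    3    3    3    3
LCS length = dp[5][6] = 3

3


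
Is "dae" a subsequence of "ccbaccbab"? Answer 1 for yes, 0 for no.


Check if "dae" is a subsequence of "ccbaccbab"
Greedy scan:
  Position 0 ('c'): no match needed
  Position 1 ('c'): no match needed
  Position 2 ('b'): no match needed
  Position 3 ('a'): no match needed
  Position 4 ('c'): no match needed
  Position 5 ('c'): no match needed
  Position 6 ('b'): no match needed
  Position 7 ('a'): no match needed
  Position 8 ('b'): no match needed
Only matched 0/3 characters => not a subsequence

0


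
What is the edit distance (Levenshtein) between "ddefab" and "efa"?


Computing edit distance: "ddefab" -> "efa"
DP table:
           e    f    a
      0    1    2    3
  d   1    1    2    3
  d   2    2    2    3
  e   3    2    3    3
  f   4    3    2    3
  a   5    4    3    2
  b   6    5    4    3
Edit distance = dp[6][3] = 3

3


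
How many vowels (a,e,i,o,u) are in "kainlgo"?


Input: kainlgo
Checking each character:
  'k' at position 0: consonant
  'a' at position 1: vowel (running total: 1)
  'i' at position 2: vowel (running total: 2)
  'n' at position 3: consonant
  'l' at position 4: consonant
  'g' at position 5: consonant
  'o' at position 6: vowel (running total: 3)
Total vowels: 3

3


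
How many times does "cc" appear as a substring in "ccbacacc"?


Searching for "cc" in "ccbacacc"
Scanning each position:
  Position 0: "cc" => MATCH
  Position 1: "cb" => no
  Position 2: "ba" => no
  Position 3: "ac" => no
  Position 4: "ca" => no
  Position 5: "ac" => no
  Position 6: "cc" => MATCH
Total occurrences: 2

2


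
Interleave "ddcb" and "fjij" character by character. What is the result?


Interleaving "ddcb" and "fjij":
  Position 0: 'd' from first, 'f' from second => "df"
  Position 1: 'd' from first, 'j' from second => "dj"
  Position 2: 'c' from first, 'i' from second => "ci"
  Position 3: 'b' from first, 'j' from second => "bj"
Result: dfdjcibj

dfdjcibj


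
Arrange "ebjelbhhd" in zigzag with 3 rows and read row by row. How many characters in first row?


Zigzag "ebjelbhhd" into 3 rows:
Placing characters:
  'e' => row 0
  'b' => row 1
  'j' => row 2
  'e' => row 1
  'l' => row 0
  'b' => row 1
  'h' => row 2
  'h' => row 1
  'd' => row 0
Rows:
  Row 0: "eld"
  Row 1: "bebh"
  Row 2: "jh"
First row length: 3

3


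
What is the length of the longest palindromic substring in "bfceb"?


Input: "bfceb"
Checking substrings for palindromes:
  No multi-char palindromic substrings found
Longest palindromic substring: "b" with length 1

1


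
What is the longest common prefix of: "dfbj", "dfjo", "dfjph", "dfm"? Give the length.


Words: dfbj, dfjo, dfjph, dfm
  Position 0: all 'd' => match
  Position 1: all 'f' => match
  Position 2: ('b', 'j', 'j', 'm') => mismatch, stop
LCP = "df" (length 2)

2


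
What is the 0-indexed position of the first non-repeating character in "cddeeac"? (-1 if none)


Input: cddeeac
Character frequencies:
  'a': 1
  'c': 2
  'd': 2
  'e': 2
Scanning left to right for freq == 1:
  Position 0 ('c'): freq=2, skip
  Position 1 ('d'): freq=2, skip
  Position 2 ('d'): freq=2, skip
  Position 3 ('e'): freq=2, skip
  Position 4 ('e'): freq=2, skip
  Position 5 ('a'): unique! => answer = 5

5
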